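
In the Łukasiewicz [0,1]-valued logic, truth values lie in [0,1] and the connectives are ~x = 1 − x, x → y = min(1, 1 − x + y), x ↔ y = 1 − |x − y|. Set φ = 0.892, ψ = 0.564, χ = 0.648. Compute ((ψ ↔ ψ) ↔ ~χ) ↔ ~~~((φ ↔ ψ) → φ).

ψ ↔ ψ = 1 − |0.564 − 0.564| = 1 − 0.000 = 1.000
~χ = 1 − 0.648 = 0.352
(ψ ↔ ψ) ↔ ~χ = 1 − |1.000 − 0.352| = 1 − 0.648 = 0.352
φ ↔ ψ = 1 − |0.892 − 0.564| = 1 − 0.328 = 0.672
(φ ↔ ψ) → φ = min(1, 1 − 0.672 + 0.892) = min(1, 1.220) = 1.000
~((φ ↔ ψ) → φ) = 1 − 1.000 = 0.000
~~((φ ↔ ψ) → φ) = 1 − 0.000 = 1.000
~~~((φ ↔ ψ) → φ) = 1 − 1.000 = 0.000
((ψ ↔ ψ) ↔ ~χ) ↔ ~~~((φ ↔ ψ) → φ) = 1 − |0.352 − 0.000| = 1 − 0.352 = 0.648

0.648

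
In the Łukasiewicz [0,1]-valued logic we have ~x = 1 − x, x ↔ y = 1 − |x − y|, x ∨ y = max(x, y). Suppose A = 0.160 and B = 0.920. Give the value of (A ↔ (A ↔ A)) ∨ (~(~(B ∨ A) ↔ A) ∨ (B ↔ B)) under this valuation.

A ↔ A = 1 − |0.160 − 0.160| = 1 − 0.000 = 1.000
A ↔ (A ↔ A) = 1 − |0.160 − 1.000| = 1 − 0.840 = 0.160
B ∨ A = max(0.920, 0.160) = 0.920
~(B ∨ A) = 1 − 0.920 = 0.080
~(B ∨ A) ↔ A = 1 − |0.080 − 0.160| = 1 − 0.080 = 0.920
~(~(B ∨ A) ↔ A) = 1 − 0.920 = 0.080
B ↔ B = 1 − |0.920 − 0.920| = 1 − 0.000 = 1.000
~(~(B ∨ A) ↔ A) ∨ (B ↔ B) = max(0.080, 1.000) = 1.000
(A ↔ (A ↔ A)) ∨ (~(~(B ∨ A) ↔ A) ∨ (B ↔ B)) = max(0.160, 1.000) = 1.000

1.000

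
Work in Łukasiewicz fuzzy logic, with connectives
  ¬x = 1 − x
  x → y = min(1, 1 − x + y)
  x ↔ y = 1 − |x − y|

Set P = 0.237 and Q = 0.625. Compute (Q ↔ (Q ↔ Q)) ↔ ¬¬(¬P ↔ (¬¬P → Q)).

0.862

Q ↔ Q = 1 − |0.625 − 0.625| = 1 − 0.000 = 1.000
Q ↔ (Q ↔ Q) = 1 − |0.625 − 1.000| = 1 − 0.375 = 0.625
¬P = 1 − 0.237 = 0.763
¬¬P = 1 − 0.763 = 0.237
¬¬P → Q = min(1, 1 − 0.237 + 0.625) = min(1, 1.388) = 1.000
¬P ↔ (¬¬P → Q) = 1 − |0.763 − 1.000| = 1 − 0.237 = 0.763
¬(¬P ↔ (¬¬P → Q)) = 1 − 0.763 = 0.237
¬¬(¬P ↔ (¬¬P → Q)) = 1 − 0.237 = 0.763
(Q ↔ (Q ↔ Q)) ↔ ¬¬(¬P ↔ (¬¬P → Q)) = 1 − |0.625 − 0.763| = 1 − 0.138 = 0.862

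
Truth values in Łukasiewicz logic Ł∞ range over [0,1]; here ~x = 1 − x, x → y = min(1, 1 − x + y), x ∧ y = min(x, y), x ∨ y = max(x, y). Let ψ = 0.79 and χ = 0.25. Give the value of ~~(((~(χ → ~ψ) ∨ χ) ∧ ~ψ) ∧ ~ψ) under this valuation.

0.21

~ψ = 1 − 0.79 = 0.21
χ → ~ψ = min(1, 1 − 0.25 + 0.21) = min(1, 0.96) = 0.96
~(χ → ~ψ) = 1 − 0.96 = 0.04
~(χ → ~ψ) ∨ χ = max(0.04, 0.25) = 0.25
(~(χ → ~ψ) ∨ χ) ∧ ~ψ = min(0.25, 0.21) = 0.21
((~(χ → ~ψ) ∨ χ) ∧ ~ψ) ∧ ~ψ = min(0.21, 0.21) = 0.21
~(((~(χ → ~ψ) ∨ χ) ∧ ~ψ) ∧ ~ψ) = 1 − 0.21 = 0.79
~~(((~(χ → ~ψ) ∨ χ) ∧ ~ψ) ∧ ~ψ) = 1 − 0.79 = 0.21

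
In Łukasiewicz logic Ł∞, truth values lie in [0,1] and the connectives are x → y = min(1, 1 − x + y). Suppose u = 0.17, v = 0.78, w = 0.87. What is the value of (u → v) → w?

0.87

u → v = min(1, 1 − 0.17 + 0.78) = min(1, 1.61) = 1.00
(u → v) → w = min(1, 1 − 1.00 + 0.87) = min(1, 0.87) = 0.87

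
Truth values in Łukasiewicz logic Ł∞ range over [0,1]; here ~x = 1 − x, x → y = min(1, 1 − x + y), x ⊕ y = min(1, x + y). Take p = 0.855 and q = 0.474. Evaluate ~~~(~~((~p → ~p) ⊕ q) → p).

0.145

~p = 1 − 0.855 = 0.145
~p → ~p = min(1, 1 − 0.145 + 0.145) = min(1, 1.000) = 1.000
(~p → ~p) ⊕ q = min(1, 1.000 + 0.474) = min(1, 1.474) = 1.000
~((~p → ~p) ⊕ q) = 1 − 1.000 = 0.000
~~((~p → ~p) ⊕ q) = 1 − 0.000 = 1.000
~~((~p → ~p) ⊕ q) → p = min(1, 1 − 1.000 + 0.855) = min(1, 0.855) = 0.855
~(~~((~p → ~p) ⊕ q) → p) = 1 − 0.855 = 0.145
~~(~~((~p → ~p) ⊕ q) → p) = 1 − 0.145 = 0.855
~~~(~~((~p → ~p) ⊕ q) → p) = 1 − 0.855 = 0.145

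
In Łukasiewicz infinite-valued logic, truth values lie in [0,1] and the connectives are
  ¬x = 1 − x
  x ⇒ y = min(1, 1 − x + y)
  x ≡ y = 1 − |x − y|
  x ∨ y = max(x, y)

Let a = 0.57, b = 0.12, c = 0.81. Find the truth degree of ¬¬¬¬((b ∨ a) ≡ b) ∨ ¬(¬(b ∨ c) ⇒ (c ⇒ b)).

b ∨ a = max(0.12, 0.57) = 0.57
(b ∨ a) ≡ b = 1 − |0.57 − 0.12| = 1 − 0.45 = 0.55
¬((b ∨ a) ≡ b) = 1 − 0.55 = 0.45
¬¬((b ∨ a) ≡ b) = 1 − 0.45 = 0.55
¬¬¬((b ∨ a) ≡ b) = 1 − 0.55 = 0.45
¬¬¬¬((b ∨ a) ≡ b) = 1 − 0.45 = 0.55
b ∨ c = max(0.12, 0.81) = 0.81
¬(b ∨ c) = 1 − 0.81 = 0.19
c ⇒ b = min(1, 1 − 0.81 + 0.12) = min(1, 0.31) = 0.31
¬(b ∨ c) ⇒ (c ⇒ b) = min(1, 1 − 0.19 + 0.31) = min(1, 1.12) = 1.00
¬(¬(b ∨ c) ⇒ (c ⇒ b)) = 1 − 1.00 = 0.00
¬¬¬¬((b ∨ a) ≡ b) ∨ ¬(¬(b ∨ c) ⇒ (c ⇒ b)) = max(0.55, 0.00) = 0.55

0.55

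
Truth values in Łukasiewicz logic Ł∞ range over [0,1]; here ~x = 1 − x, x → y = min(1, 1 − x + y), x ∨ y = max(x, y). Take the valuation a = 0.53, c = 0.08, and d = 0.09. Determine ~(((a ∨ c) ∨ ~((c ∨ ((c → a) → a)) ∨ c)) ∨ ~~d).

a ∨ c = max(0.53, 0.08) = 0.53
c → a = min(1, 1 − 0.08 + 0.53) = min(1, 1.45) = 1.00
(c → a) → a = min(1, 1 − 1.00 + 0.53) = min(1, 0.53) = 0.53
c ∨ ((c → a) → a) = max(0.08, 0.53) = 0.53
(c ∨ ((c → a) → a)) ∨ c = max(0.53, 0.08) = 0.53
~((c ∨ ((c → a) → a)) ∨ c) = 1 − 0.53 = 0.47
(a ∨ c) ∨ ~((c ∨ ((c → a) → a)) ∨ c) = max(0.53, 0.47) = 0.53
~d = 1 − 0.09 = 0.91
~~d = 1 − 0.91 = 0.09
((a ∨ c) ∨ ~((c ∨ ((c → a) → a)) ∨ c)) ∨ ~~d = max(0.53, 0.09) = 0.53
~(((a ∨ c) ∨ ~((c ∨ ((c → a) → a)) ∨ c)) ∨ ~~d) = 1 − 0.53 = 0.47

0.47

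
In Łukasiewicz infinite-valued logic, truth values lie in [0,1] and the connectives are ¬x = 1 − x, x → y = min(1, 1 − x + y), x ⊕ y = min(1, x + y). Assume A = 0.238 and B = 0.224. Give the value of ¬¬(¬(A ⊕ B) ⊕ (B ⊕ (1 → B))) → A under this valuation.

0.252

A ⊕ B = min(1, 0.238 + 0.224) = min(1, 0.462) = 0.462
¬(A ⊕ B) = 1 − 0.462 = 0.538
1 → B = min(1, 1 − 1.000 + 0.224) = min(1, 0.224) = 0.224
B ⊕ (1 → B) = min(1, 0.224 + 0.224) = min(1, 0.448) = 0.448
¬(A ⊕ B) ⊕ (B ⊕ (1 → B)) = min(1, 0.538 + 0.448) = min(1, 0.986) = 0.986
¬(¬(A ⊕ B) ⊕ (B ⊕ (1 → B))) = 1 − 0.986 = 0.014
¬¬(¬(A ⊕ B) ⊕ (B ⊕ (1 → B))) = 1 − 0.014 = 0.986
¬¬(¬(A ⊕ B) ⊕ (B ⊕ (1 → B))) → A = min(1, 1 − 0.986 + 0.238) = min(1, 0.252) = 0.252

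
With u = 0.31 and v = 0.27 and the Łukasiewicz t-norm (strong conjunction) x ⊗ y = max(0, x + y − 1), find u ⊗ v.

0.00

u ⊗ v = max(0, 0.31 + 0.27 − 1) = max(0, -0.42) = 0.00
For comparison, the Gödel (minimum) t-norm min(x, y) would give 0.27.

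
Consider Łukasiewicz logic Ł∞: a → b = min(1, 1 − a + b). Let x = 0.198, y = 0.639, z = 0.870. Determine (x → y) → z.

0.870

x → y = min(1, 1 − 0.198 + 0.639) = min(1, 1.441) = 1.000
(x → y) → z = min(1, 1 − 1.000 + 0.870) = min(1, 0.870) = 0.870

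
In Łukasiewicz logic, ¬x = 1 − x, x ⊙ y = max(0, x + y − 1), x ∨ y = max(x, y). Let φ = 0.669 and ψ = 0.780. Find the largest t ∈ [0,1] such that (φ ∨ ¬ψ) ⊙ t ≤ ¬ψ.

0.551

¬ψ = 1 − 0.780 = 0.220
φ ∨ ¬ψ = max(0.669, 0.220) = 0.669
So the left factor is φ ∨ ¬ψ = 0.669.
So the right-hand bound is ¬ψ = 0.220.
The residuum of the Łukasiewicz t-norm gives the supremum: min(1, 1 − 0.669 + 0.220).
1 − 0.669 + 0.220 = 0.551, so t = min(1, 0.551) = 0.551.
Check: 0.669 ⊙ 0.551 = max(0, 0.220) = 0.220 ≤ 0.220.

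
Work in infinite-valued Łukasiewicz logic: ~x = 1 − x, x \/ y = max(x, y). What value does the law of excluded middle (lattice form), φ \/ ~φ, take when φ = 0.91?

~φ = 1 − 0.91 = 0.09
φ \/ ~φ = max(0.91, 0.09) = 0.91
(The value 0.91 < 1 shows this instance is not satisfied; not a Ł∞-tautology — its value is max(a, 1−a).)

0.91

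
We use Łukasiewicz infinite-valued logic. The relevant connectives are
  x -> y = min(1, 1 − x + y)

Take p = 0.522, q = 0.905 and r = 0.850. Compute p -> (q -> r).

q -> r = min(1, 1 − 0.905 + 0.850) = min(1, 0.945) = 0.945
p -> (q -> r) = min(1, 1 − 0.522 + 0.945) = min(1, 1.423) = 1.000

1.000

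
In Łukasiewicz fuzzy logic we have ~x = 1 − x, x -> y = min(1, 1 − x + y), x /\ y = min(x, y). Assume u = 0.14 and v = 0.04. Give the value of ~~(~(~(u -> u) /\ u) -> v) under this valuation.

u -> u = min(1, 1 − 0.14 + 0.14) = min(1, 1.00) = 1.00
~(u -> u) = 1 − 1.00 = 0.00
~(u -> u) /\ u = min(0.00, 0.14) = 0.00
~(~(u -> u) /\ u) = 1 − 0.00 = 1.00
~(~(u -> u) /\ u) -> v = min(1, 1 − 1.00 + 0.04) = min(1, 0.04) = 0.04
~(~(~(u -> u) /\ u) -> v) = 1 − 0.04 = 0.96
~~(~(~(u -> u) /\ u) -> v) = 1 − 0.96 = 0.04

0.04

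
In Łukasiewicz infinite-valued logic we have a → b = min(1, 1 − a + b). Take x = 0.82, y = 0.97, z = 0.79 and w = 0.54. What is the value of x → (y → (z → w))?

0.96

z → w = min(1, 1 − 0.79 + 0.54) = min(1, 0.75) = 0.75
y → (z → w) = min(1, 1 − 0.97 + 0.75) = min(1, 0.78) = 0.78
x → (y → (z → w)) = min(1, 1 − 0.82 + 0.78) = min(1, 0.96) = 0.96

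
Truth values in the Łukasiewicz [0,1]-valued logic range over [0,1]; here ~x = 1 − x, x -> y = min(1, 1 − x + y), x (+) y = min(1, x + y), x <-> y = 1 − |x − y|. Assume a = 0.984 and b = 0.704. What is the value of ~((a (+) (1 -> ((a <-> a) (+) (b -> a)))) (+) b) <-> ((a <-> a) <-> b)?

a <-> a = 1 − |0.984 − 0.984| = 1 − 0.000 = 1.000
b -> a = min(1, 1 − 0.704 + 0.984) = min(1, 1.280) = 1.000
(a <-> a) (+) (b -> a) = min(1, 1.000 + 1.000) = min(1, 2.000) = 1.000
1 -> ((a <-> a) (+) (b -> a)) = min(1, 1 − 1.000 + 1.000) = min(1, 1.000) = 1.000
a (+) (1 -> ((a <-> a) (+) (b -> a))) = min(1, 0.984 + 1.000) = min(1, 1.984) = 1.000
(a (+) (1 -> ((a <-> a) (+) (b -> a)))) (+) b = min(1, 1.000 + 0.704) = min(1, 1.704) = 1.000
~((a (+) (1 -> ((a <-> a) (+) (b -> a)))) (+) b) = 1 − 1.000 = 0.000
(a <-> a) <-> b = 1 − |1.000 − 0.704| = 1 − 0.296 = 0.704
~((a (+) (1 -> ((a <-> a) (+) (b -> a)))) (+) b) <-> ((a <-> a) <-> b) = 1 − |0.000 − 0.704| = 1 − 0.704 = 0.296

0.296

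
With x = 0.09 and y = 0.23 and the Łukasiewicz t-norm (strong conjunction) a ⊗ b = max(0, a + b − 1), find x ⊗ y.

x ⊗ y = max(0, 0.09 + 0.23 − 1) = max(0, -0.68) = 0.00
For comparison, the Gödel (minimum) t-norm min(a, b) would give 0.09.

0.00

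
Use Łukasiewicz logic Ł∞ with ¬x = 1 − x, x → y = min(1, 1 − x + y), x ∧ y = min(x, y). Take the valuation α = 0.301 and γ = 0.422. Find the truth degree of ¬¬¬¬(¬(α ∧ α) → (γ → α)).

1.000

α ∧ α = min(0.301, 0.301) = 0.301
¬(α ∧ α) = 1 − 0.301 = 0.699
γ → α = min(1, 1 − 0.422 + 0.301) = min(1, 0.879) = 0.879
¬(α ∧ α) → (γ → α) = min(1, 1 − 0.699 + 0.879) = min(1, 1.180) = 1.000
¬(¬(α ∧ α) → (γ → α)) = 1 − 1.000 = 0.000
¬¬(¬(α ∧ α) → (γ → α)) = 1 − 0.000 = 1.000
¬¬¬(¬(α ∧ α) → (γ → α)) = 1 − 1.000 = 0.000
¬¬¬¬(¬(α ∧ α) → (γ → α)) = 1 − 0.000 = 1.000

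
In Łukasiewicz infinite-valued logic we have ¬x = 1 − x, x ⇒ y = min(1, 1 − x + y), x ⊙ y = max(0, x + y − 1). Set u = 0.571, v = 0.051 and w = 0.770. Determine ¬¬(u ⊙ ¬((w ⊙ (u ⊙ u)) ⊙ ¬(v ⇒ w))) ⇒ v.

0.480

u ⊙ u = max(0, 0.571 + 0.571 − 1) = max(0, 0.142) = 0.142
w ⊙ (u ⊙ u) = max(0, 0.770 + 0.142 − 1) = max(0, -0.088) = 0.000
v ⇒ w = min(1, 1 − 0.051 + 0.770) = min(1, 1.719) = 1.000
¬(v ⇒ w) = 1 − 1.000 = 0.000
(w ⊙ (u ⊙ u)) ⊙ ¬(v ⇒ w) = max(0, 0.000 + 0.000 − 1) = max(0, -1.000) = 0.000
¬((w ⊙ (u ⊙ u)) ⊙ ¬(v ⇒ w)) = 1 − 0.000 = 1.000
u ⊙ ¬((w ⊙ (u ⊙ u)) ⊙ ¬(v ⇒ w)) = max(0, 0.571 + 1.000 − 1) = max(0, 0.571) = 0.571
¬(u ⊙ ¬((w ⊙ (u ⊙ u)) ⊙ ¬(v ⇒ w))) = 1 − 0.571 = 0.429
¬¬(u ⊙ ¬((w ⊙ (u ⊙ u)) ⊙ ¬(v ⇒ w))) = 1 − 0.429 = 0.571
¬¬(u ⊙ ¬((w ⊙ (u ⊙ u)) ⊙ ¬(v ⇒ w))) ⇒ v = min(1, 1 − 0.571 + 0.051) = min(1, 0.480) = 0.480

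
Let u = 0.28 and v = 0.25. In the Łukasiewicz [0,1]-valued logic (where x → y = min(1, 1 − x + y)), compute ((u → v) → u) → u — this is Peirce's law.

0.97

u → v = min(1, 1 − 0.28 + 0.25) = min(1, 0.97) = 0.97
(u → v) → u = min(1, 1 − 0.97 + 0.28) = min(1, 0.31) = 0.31
((u → v) → u) → u = min(1, 1 − 0.31 + 0.28) = min(1, 0.97) = 0.97
(The value 0.97 < 1 shows this instance is not satisfied; not a Ł∞-tautology in general.)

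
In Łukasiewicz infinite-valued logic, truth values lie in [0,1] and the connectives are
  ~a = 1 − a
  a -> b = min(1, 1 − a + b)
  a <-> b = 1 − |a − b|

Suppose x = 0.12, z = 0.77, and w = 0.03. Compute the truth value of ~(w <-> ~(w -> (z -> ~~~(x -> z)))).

0.03

x -> z = min(1, 1 − 0.12 + 0.77) = min(1, 1.65) = 1.00
~(x -> z) = 1 − 1.00 = 0.00
~~(x -> z) = 1 − 0.00 = 1.00
~~~(x -> z) = 1 − 1.00 = 0.00
z -> ~~~(x -> z) = min(1, 1 − 0.77 + 0.00) = min(1, 0.23) = 0.23
w -> (z -> ~~~(x -> z)) = min(1, 1 − 0.03 + 0.23) = min(1, 1.20) = 1.00
~(w -> (z -> ~~~(x -> z))) = 1 − 1.00 = 0.00
w <-> ~(w -> (z -> ~~~(x -> z))) = 1 − |0.03 − 0.00| = 1 − 0.03 = 0.97
~(w <-> ~(w -> (z -> ~~~(x -> z)))) = 1 − 0.97 = 0.03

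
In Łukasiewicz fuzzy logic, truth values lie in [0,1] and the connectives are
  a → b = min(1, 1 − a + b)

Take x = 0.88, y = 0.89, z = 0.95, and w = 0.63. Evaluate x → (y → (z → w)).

0.91

z → w = min(1, 1 − 0.95 + 0.63) = min(1, 0.68) = 0.68
y → (z → w) = min(1, 1 − 0.89 + 0.68) = min(1, 0.79) = 0.79
x → (y → (z → w)) = min(1, 1 − 0.88 + 0.79) = min(1, 0.91) = 0.91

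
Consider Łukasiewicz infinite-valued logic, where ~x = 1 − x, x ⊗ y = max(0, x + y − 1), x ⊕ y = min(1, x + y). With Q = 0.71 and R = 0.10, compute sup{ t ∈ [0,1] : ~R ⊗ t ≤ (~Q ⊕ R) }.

~R = 1 − 0.10 = 0.90
So the left factor is ~R = 0.90.
~Q = 1 − 0.71 = 0.29
~Q ⊕ R = min(1, 0.29 + 0.10) = min(1, 0.39) = 0.39
So the right-hand bound is ~Q ⊕ R = 0.39.
The residuum of the Łukasiewicz t-norm gives the supremum: min(1, 1 − 0.90 + 0.39).
1 − 0.90 + 0.39 = 0.49, so t = min(1, 0.49) = 0.49.
Check: 0.90 ⊗ 0.49 = max(0, 0.39) = 0.39 ≤ 0.39.

0.49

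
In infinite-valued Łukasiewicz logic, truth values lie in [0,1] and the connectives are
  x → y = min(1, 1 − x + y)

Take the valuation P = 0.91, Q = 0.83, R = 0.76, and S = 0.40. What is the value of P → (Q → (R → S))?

0.90

R → S = min(1, 1 − 0.76 + 0.40) = min(1, 0.64) = 0.64
Q → (R → S) = min(1, 1 − 0.83 + 0.64) = min(1, 0.81) = 0.81
P → (Q → (R → S)) = min(1, 1 − 0.91 + 0.81) = min(1, 0.90) = 0.90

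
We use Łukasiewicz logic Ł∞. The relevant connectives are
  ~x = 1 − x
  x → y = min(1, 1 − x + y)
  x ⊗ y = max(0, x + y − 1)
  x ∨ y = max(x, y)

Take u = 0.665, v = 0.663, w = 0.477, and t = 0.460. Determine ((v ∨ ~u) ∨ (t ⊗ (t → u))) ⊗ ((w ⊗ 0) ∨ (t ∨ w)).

0.140

~u = 1 − 0.665 = 0.335
v ∨ ~u = max(0.663, 0.335) = 0.663
t → u = min(1, 1 − 0.460 + 0.665) = min(1, 1.205) = 1.000
t ⊗ (t → u) = max(0, 0.460 + 1.000 − 1) = max(0, 0.460) = 0.460
(v ∨ ~u) ∨ (t ⊗ (t → u)) = max(0.663, 0.460) = 0.663
w ⊗ 0 = max(0, 0.477 + 0.000 − 1) = max(0, -0.523) = 0.000
t ∨ w = max(0.460, 0.477) = 0.477
(w ⊗ 0) ∨ (t ∨ w) = max(0.000, 0.477) = 0.477
((v ∨ ~u) ∨ (t ⊗ (t → u))) ⊗ ((w ⊗ 0) ∨ (t ∨ w)) = max(0, 0.663 + 0.477 − 1) = max(0, 0.140) = 0.140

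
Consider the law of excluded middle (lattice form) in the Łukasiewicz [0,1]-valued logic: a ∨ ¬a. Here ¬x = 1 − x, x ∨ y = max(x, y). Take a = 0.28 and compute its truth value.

¬a = 1 − 0.28 = 0.72
a ∨ ¬a = max(0.28, 0.72) = 0.72
(The value 0.72 < 1 shows this instance is not satisfied; not a Ł∞-tautology — its value is max(a, 1−a).)

0.72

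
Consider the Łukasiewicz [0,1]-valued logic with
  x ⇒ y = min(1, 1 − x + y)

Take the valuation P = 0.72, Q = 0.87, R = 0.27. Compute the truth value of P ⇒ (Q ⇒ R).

0.68

Q ⇒ R = min(1, 1 − 0.87 + 0.27) = min(1, 0.40) = 0.40
P ⇒ (Q ⇒ R) = min(1, 1 − 0.72 + 0.40) = min(1, 0.68) = 0.68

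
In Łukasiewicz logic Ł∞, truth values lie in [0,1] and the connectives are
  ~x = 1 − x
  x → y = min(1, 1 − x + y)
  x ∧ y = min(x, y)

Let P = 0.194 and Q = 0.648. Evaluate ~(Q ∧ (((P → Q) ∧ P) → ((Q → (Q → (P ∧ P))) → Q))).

0.352

P → Q = min(1, 1 − 0.194 + 0.648) = min(1, 1.454) = 1.000
(P → Q) ∧ P = min(1.000, 0.194) = 0.194
P ∧ P = min(0.194, 0.194) = 0.194
Q → (P ∧ P) = min(1, 1 − 0.648 + 0.194) = min(1, 0.546) = 0.546
Q → (Q → (P ∧ P)) = min(1, 1 − 0.648 + 0.546) = min(1, 0.898) = 0.898
(Q → (Q → (P ∧ P))) → Q = min(1, 1 − 0.898 + 0.648) = min(1, 0.750) = 0.750
((P → Q) ∧ P) → ((Q → (Q → (P ∧ P))) → Q) = min(1, 1 − 0.194 + 0.750) = min(1, 1.556) = 1.000
Q ∧ (((P → Q) ∧ P) → ((Q → (Q → (P ∧ P))) → Q)) = min(0.648, 1.000) = 0.648
~(Q ∧ (((P → Q) ∧ P) → ((Q → (Q → (P ∧ P))) → Q))) = 1 − 0.648 = 0.352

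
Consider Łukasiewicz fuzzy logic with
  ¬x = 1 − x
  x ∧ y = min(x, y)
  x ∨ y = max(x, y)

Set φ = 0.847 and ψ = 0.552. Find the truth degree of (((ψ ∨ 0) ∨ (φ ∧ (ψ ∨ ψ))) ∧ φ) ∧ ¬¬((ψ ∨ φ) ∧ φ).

0.552

ψ ∨ 0 = max(0.552, 0.000) = 0.552
ψ ∨ ψ = max(0.552, 0.552) = 0.552
φ ∧ (ψ ∨ ψ) = min(0.847, 0.552) = 0.552
(ψ ∨ 0) ∨ (φ ∧ (ψ ∨ ψ)) = max(0.552, 0.552) = 0.552
((ψ ∨ 0) ∨ (φ ∧ (ψ ∨ ψ))) ∧ φ = min(0.552, 0.847) = 0.552
ψ ∨ φ = max(0.552, 0.847) = 0.847
(ψ ∨ φ) ∧ φ = min(0.847, 0.847) = 0.847
¬((ψ ∨ φ) ∧ φ) = 1 − 0.847 = 0.153
¬¬((ψ ∨ φ) ∧ φ) = 1 − 0.153 = 0.847
(((ψ ∨ 0) ∨ (φ ∧ (ψ ∨ ψ))) ∧ φ) ∧ ¬¬((ψ ∨ φ) ∧ φ) = min(0.552, 0.847) = 0.552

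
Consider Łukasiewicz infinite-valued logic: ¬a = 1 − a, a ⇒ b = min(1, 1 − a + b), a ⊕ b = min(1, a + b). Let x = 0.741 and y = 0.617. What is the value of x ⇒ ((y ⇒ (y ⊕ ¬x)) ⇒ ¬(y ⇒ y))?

0.259

¬x = 1 − 0.741 = 0.259
y ⊕ ¬x = min(1, 0.617 + 0.259) = min(1, 0.876) = 0.876
y ⇒ (y ⊕ ¬x) = min(1, 1 − 0.617 + 0.876) = min(1, 1.259) = 1.000
y ⇒ y = min(1, 1 − 0.617 + 0.617) = min(1, 1.000) = 1.000
¬(y ⇒ y) = 1 − 1.000 = 0.000
(y ⇒ (y ⊕ ¬x)) ⇒ ¬(y ⇒ y) = min(1, 1 − 1.000 + 0.000) = min(1, 0.000) = 0.000
x ⇒ ((y ⇒ (y ⊕ ¬x)) ⇒ ¬(y ⇒ y)) = min(1, 1 − 0.741 + 0.000) = min(1, 0.259) = 0.259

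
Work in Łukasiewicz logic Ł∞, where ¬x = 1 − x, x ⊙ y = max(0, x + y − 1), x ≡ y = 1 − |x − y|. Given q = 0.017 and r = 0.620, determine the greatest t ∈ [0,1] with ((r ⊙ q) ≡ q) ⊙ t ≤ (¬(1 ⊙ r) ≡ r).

r ⊙ q = max(0, 0.620 + 0.017 − 1) = max(0, -0.363) = 0.000
(r ⊙ q) ≡ q = 1 − |0.000 − 0.017| = 1 − 0.017 = 0.983
So the left factor is (r ⊙ q) ≡ q = 0.983.
1 ⊙ r = max(0, 1.000 + 0.620 − 1) = max(0, 0.620) = 0.620
¬(1 ⊙ r) = 1 − 0.620 = 0.380
¬(1 ⊙ r) ≡ r = 1 − |0.380 − 0.620| = 1 − 0.240 = 0.760
So the right-hand bound is ¬(1 ⊙ r) ≡ r = 0.760.
The residuum of the Łukasiewicz t-norm gives the supremum: min(1, 1 − 0.983 + 0.760).
1 − 0.983 + 0.760 = 0.777, so t = min(1, 0.777) = 0.777.
Check: 0.983 ⊙ 0.777 = max(0, 0.760) = 0.760 ≤ 0.760.

0.777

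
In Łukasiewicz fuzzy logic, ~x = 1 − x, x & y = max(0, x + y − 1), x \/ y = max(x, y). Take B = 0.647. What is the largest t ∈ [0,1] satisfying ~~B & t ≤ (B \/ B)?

~B = 1 − 0.647 = 0.353
~~B = 1 − 0.353 = 0.647
So the left factor is ~~B = 0.647.
B \/ B = max(0.647, 0.647) = 0.647
So the right-hand bound is B \/ B = 0.647.
The residuum of the Łukasiewicz t-norm gives the supremum: min(1, 1 − 0.647 + 0.647).
1 − 0.647 + 0.647 = 1.000, so t = min(1, 1.000) = 1.000.
Check: 0.647 & 1.000 = max(0, 0.647) = 0.647 ≤ 0.647.

1.000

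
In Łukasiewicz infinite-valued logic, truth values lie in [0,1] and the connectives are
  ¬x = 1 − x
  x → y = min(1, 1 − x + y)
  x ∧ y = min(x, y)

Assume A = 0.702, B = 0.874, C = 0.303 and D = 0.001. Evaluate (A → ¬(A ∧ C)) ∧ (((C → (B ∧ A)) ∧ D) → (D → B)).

0.995

A ∧ C = min(0.702, 0.303) = 0.303
¬(A ∧ C) = 1 − 0.303 = 0.697
A → ¬(A ∧ C) = min(1, 1 − 0.702 + 0.697) = min(1, 0.995) = 0.995
B ∧ A = min(0.874, 0.702) = 0.702
C → (B ∧ A) = min(1, 1 − 0.303 + 0.702) = min(1, 1.399) = 1.000
(C → (B ∧ A)) ∧ D = min(1.000, 0.001) = 0.001
D → B = min(1, 1 − 0.001 + 0.874) = min(1, 1.873) = 1.000
((C → (B ∧ A)) ∧ D) → (D → B) = min(1, 1 − 0.001 + 1.000) = min(1, 1.999) = 1.000
(A → ¬(A ∧ C)) ∧ (((C → (B ∧ A)) ∧ D) → (D → B)) = min(0.995, 1.000) = 0.995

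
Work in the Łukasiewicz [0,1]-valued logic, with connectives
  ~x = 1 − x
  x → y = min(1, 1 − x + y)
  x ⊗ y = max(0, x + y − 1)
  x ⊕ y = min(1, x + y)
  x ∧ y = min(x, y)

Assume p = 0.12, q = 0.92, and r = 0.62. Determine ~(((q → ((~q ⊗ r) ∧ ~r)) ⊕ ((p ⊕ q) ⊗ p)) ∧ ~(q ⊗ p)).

~q = 1 − 0.92 = 0.08
~q ⊗ r = max(0, 0.08 + 0.62 − 1) = max(0, -0.30) = 0.00
~r = 1 − 0.62 = 0.38
(~q ⊗ r) ∧ ~r = min(0.00, 0.38) = 0.00
q → ((~q ⊗ r) ∧ ~r) = min(1, 1 − 0.92 + 0.00) = min(1, 0.08) = 0.08
p ⊕ q = min(1, 0.12 + 0.92) = min(1, 1.04) = 1.00
(p ⊕ q) ⊗ p = max(0, 1.00 + 0.12 − 1) = max(0, 0.12) = 0.12
(q → ((~q ⊗ r) ∧ ~r)) ⊕ ((p ⊕ q) ⊗ p) = min(1, 0.08 + 0.12) = min(1, 0.20) = 0.20
q ⊗ p = max(0, 0.92 + 0.12 − 1) = max(0, 0.04) = 0.04
~(q ⊗ p) = 1 − 0.04 = 0.96
((q → ((~q ⊗ r) ∧ ~r)) ⊕ ((p ⊕ q) ⊗ p)) ∧ ~(q ⊗ p) = min(0.20, 0.96) = 0.20
~(((q → ((~q ⊗ r) ∧ ~r)) ⊕ ((p ⊕ q) ⊗ p)) ∧ ~(q ⊗ p)) = 1 − 0.20 = 0.80

0.80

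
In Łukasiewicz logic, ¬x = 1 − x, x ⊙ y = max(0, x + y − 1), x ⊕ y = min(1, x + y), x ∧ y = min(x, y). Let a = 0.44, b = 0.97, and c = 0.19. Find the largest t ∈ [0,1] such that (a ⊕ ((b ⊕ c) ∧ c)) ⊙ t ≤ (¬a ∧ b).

b ⊕ c = min(1, 0.97 + 0.19) = min(1, 1.16) = 1.00
(b ⊕ c) ∧ c = min(1.00, 0.19) = 0.19
a ⊕ ((b ⊕ c) ∧ c) = min(1, 0.44 + 0.19) = min(1, 0.63) = 0.63
So the left factor is a ⊕ ((b ⊕ c) ∧ c) = 0.63.
¬a = 1 − 0.44 = 0.56
¬a ∧ b = min(0.56, 0.97) = 0.56
So the right-hand bound is ¬a ∧ b = 0.56.
The residuum of the Łukasiewicz t-norm gives the supremum: min(1, 1 − 0.63 + 0.56).
1 − 0.63 + 0.56 = 0.93, so t = min(1, 0.93) = 0.93.
Check: 0.63 ⊙ 0.93 = max(0, 0.56) = 0.56 ≤ 0.56.

0.93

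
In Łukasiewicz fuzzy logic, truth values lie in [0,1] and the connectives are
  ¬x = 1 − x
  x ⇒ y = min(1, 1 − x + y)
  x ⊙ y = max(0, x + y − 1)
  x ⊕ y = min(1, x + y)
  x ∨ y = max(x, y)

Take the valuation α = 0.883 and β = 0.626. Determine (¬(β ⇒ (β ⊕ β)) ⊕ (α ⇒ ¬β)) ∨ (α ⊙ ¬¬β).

0.509

β ⊕ β = min(1, 0.626 + 0.626) = min(1, 1.252) = 1.000
β ⇒ (β ⊕ β) = min(1, 1 − 0.626 + 1.000) = min(1, 1.374) = 1.000
¬(β ⇒ (β ⊕ β)) = 1 − 1.000 = 0.000
¬β = 1 − 0.626 = 0.374
α ⇒ ¬β = min(1, 1 − 0.883 + 0.374) = min(1, 0.491) = 0.491
¬(β ⇒ (β ⊕ β)) ⊕ (α ⇒ ¬β) = min(1, 0.000 + 0.491) = min(1, 0.491) = 0.491
¬¬β = 1 − 0.374 = 0.626
α ⊙ ¬¬β = max(0, 0.883 + 0.626 − 1) = max(0, 0.509) = 0.509
(¬(β ⇒ (β ⊕ β)) ⊕ (α ⇒ ¬β)) ∨ (α ⊙ ¬¬β) = max(0.491, 0.509) = 0.509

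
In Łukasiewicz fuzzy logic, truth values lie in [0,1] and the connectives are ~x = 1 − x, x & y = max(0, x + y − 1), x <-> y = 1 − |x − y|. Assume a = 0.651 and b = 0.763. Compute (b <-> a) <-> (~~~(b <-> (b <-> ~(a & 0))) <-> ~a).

b <-> a = 1 − |0.763 − 0.651| = 1 − 0.112 = 0.888
a & 0 = max(0, 0.651 + 0.000 − 1) = max(0, -0.349) = 0.000
~(a & 0) = 1 − 0.000 = 1.000
b <-> ~(a & 0) = 1 − |0.763 − 1.000| = 1 − 0.237 = 0.763
b <-> (b <-> ~(a & 0)) = 1 − |0.763 − 0.763| = 1 − 0.000 = 1.000
~(b <-> (b <-> ~(a & 0))) = 1 − 1.000 = 0.000
~~(b <-> (b <-> ~(a & 0))) = 1 − 0.000 = 1.000
~~~(b <-> (b <-> ~(a & 0))) = 1 − 1.000 = 0.000
~a = 1 − 0.651 = 0.349
~~~(b <-> (b <-> ~(a & 0))) <-> ~a = 1 − |0.000 − 0.349| = 1 − 0.349 = 0.651
(b <-> a) <-> (~~~(b <-> (b <-> ~(a & 0))) <-> ~a) = 1 − |0.888 − 0.651| = 1 − 0.237 = 0.763

0.763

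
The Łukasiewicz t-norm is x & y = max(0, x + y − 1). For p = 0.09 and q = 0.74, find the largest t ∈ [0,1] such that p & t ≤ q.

1.00

The residuum of the Łukasiewicz t-norm gives the supremum: min(1, 1 − 0.09 + 0.74).
1 − 0.09 + 0.74 = 1.65, so t = min(1, 1.65) = 1.00.
Check: 0.09 & 1.00 = max(0, 0.09) = 0.09 ≤ 0.74.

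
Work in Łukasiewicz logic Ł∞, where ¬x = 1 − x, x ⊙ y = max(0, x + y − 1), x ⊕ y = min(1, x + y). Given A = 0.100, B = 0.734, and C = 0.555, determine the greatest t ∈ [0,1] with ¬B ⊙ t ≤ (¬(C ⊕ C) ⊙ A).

¬B = 1 − 0.734 = 0.266
So the left factor is ¬B = 0.266.
C ⊕ C = min(1, 0.555 + 0.555) = min(1, 1.110) = 1.000
¬(C ⊕ C) = 1 − 1.000 = 0.000
¬(C ⊕ C) ⊙ A = max(0, 0.000 + 0.100 − 1) = max(0, -0.900) = 0.000
So the right-hand bound is ¬(C ⊕ C) ⊙ A = 0.000.
The residuum of the Łukasiewicz t-norm gives the supremum: min(1, 1 − 0.266 + 0.000).
1 − 0.266 + 0.000 = 0.734, so t = min(1, 0.734) = 0.734.
Check: 0.266 ⊙ 0.734 = max(0, 0.000) = 0.000 ≤ 0.000.

0.734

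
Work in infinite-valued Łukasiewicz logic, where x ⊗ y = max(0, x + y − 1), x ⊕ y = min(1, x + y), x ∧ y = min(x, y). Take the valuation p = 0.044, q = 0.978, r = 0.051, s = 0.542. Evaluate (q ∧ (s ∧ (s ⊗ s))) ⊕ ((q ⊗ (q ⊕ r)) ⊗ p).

0.106

s ⊗ s = max(0, 0.542 + 0.542 − 1) = max(0, 0.084) = 0.084
s ∧ (s ⊗ s) = min(0.542, 0.084) = 0.084
q ∧ (s ∧ (s ⊗ s)) = min(0.978, 0.084) = 0.084
q ⊕ r = min(1, 0.978 + 0.051) = min(1, 1.029) = 1.000
q ⊗ (q ⊕ r) = max(0, 0.978 + 1.000 − 1) = max(0, 0.978) = 0.978
(q ⊗ (q ⊕ r)) ⊗ p = max(0, 0.978 + 0.044 − 1) = max(0, 0.022) = 0.022
(q ∧ (s ∧ (s ⊗ s))) ⊕ ((q ⊗ (q ⊕ r)) ⊗ p) = min(1, 0.084 + 0.022) = min(1, 0.106) = 0.106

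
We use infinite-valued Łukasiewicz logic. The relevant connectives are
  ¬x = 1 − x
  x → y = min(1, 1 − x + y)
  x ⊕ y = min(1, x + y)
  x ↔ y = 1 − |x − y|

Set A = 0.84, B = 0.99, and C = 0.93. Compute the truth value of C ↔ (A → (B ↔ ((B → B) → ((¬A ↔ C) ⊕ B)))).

0.93

B → B = min(1, 1 − 0.99 + 0.99) = min(1, 1.00) = 1.00
¬A = 1 − 0.84 = 0.16
¬A ↔ C = 1 − |0.16 − 0.93| = 1 − 0.77 = 0.23
(¬A ↔ C) ⊕ B = min(1, 0.23 + 0.99) = min(1, 1.22) = 1.00
(B → B) → ((¬A ↔ C) ⊕ B) = min(1, 1 − 1.00 + 1.00) = min(1, 1.00) = 1.00
B ↔ ((B → B) → ((¬A ↔ C) ⊕ B)) = 1 − |0.99 − 1.00| = 1 − 0.01 = 0.99
A → (B ↔ ((B → B) → ((¬A ↔ C) ⊕ B))) = min(1, 1 − 0.84 + 0.99) = min(1, 1.15) = 1.00
C ↔ (A → (B ↔ ((B → B) → ((¬A ↔ C) ⊕ B)))) = 1 − |0.93 − 1.00| = 1 − 0.07 = 0.93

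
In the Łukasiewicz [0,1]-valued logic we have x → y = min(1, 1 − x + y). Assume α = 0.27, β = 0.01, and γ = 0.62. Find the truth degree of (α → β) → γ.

α → β = min(1, 1 − 0.27 + 0.01) = min(1, 0.74) = 0.74
(α → β) → γ = min(1, 1 − 0.74 + 0.62) = min(1, 0.88) = 0.88

0.88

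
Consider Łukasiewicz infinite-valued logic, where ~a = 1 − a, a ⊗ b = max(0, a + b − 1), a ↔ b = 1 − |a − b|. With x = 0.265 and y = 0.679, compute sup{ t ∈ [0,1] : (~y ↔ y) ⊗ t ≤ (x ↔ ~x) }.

0.888

~y = 1 − 0.679 = 0.321
~y ↔ y = 1 − |0.321 − 0.679| = 1 − 0.358 = 0.642
So the left factor is ~y ↔ y = 0.642.
~x = 1 − 0.265 = 0.735
x ↔ ~x = 1 − |0.265 − 0.735| = 1 − 0.470 = 0.530
So the right-hand bound is x ↔ ~x = 0.530.
The residuum of the Łukasiewicz t-norm gives the supremum: min(1, 1 − 0.642 + 0.530).
1 − 0.642 + 0.530 = 0.888, so t = min(1, 0.888) = 0.888.
Check: 0.642 ⊗ 0.888 = max(0, 0.530) = 0.530 ≤ 0.530.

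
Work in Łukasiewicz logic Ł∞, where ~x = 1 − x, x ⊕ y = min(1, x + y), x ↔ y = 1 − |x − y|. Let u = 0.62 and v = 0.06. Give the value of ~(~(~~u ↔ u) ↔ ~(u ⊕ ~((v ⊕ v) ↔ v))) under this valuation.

0.32

~u = 1 − 0.62 = 0.38
~~u = 1 − 0.38 = 0.62
~~u ↔ u = 1 − |0.62 − 0.62| = 1 − 0.00 = 1.00
~(~~u ↔ u) = 1 − 1.00 = 0.00
v ⊕ v = min(1, 0.06 + 0.06) = min(1, 0.12) = 0.12
(v ⊕ v) ↔ v = 1 − |0.12 − 0.06| = 1 − 0.06 = 0.94
~((v ⊕ v) ↔ v) = 1 − 0.94 = 0.06
u ⊕ ~((v ⊕ v) ↔ v) = min(1, 0.62 + 0.06) = min(1, 0.68) = 0.68
~(u ⊕ ~((v ⊕ v) ↔ v)) = 1 − 0.68 = 0.32
~(~~u ↔ u) ↔ ~(u ⊕ ~((v ⊕ v) ↔ v)) = 1 − |0.00 − 0.32| = 1 − 0.32 = 0.68
~(~(~~u ↔ u) ↔ ~(u ⊕ ~((v ⊕ v) ↔ v))) = 1 − 0.68 = 0.32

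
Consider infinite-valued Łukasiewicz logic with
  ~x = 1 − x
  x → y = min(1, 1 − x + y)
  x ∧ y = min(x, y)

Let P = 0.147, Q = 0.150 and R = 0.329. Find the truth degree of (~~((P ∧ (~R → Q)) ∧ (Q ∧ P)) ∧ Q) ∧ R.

~R = 1 − 0.329 = 0.671
~R → Q = min(1, 1 − 0.671 + 0.150) = min(1, 0.479) = 0.479
P ∧ (~R → Q) = min(0.147, 0.479) = 0.147
Q ∧ P = min(0.150, 0.147) = 0.147
(P ∧ (~R → Q)) ∧ (Q ∧ P) = min(0.147, 0.147) = 0.147
~((P ∧ (~R → Q)) ∧ (Q ∧ P)) = 1 − 0.147 = 0.853
~~((P ∧ (~R → Q)) ∧ (Q ∧ P)) = 1 − 0.853 = 0.147
~~((P ∧ (~R → Q)) ∧ (Q ∧ P)) ∧ Q = min(0.147, 0.150) = 0.147
(~~((P ∧ (~R → Q)) ∧ (Q ∧ P)) ∧ Q) ∧ R = min(0.147, 0.329) = 0.147

0.147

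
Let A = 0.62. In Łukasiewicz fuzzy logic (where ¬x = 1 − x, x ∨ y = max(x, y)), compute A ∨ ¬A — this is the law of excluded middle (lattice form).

0.62

¬A = 1 − 0.62 = 0.38
A ∨ ¬A = max(0.62, 0.38) = 0.62
(The value 0.62 < 1 shows this instance is not satisfied; not a Ł∞-tautology — its value is max(a, 1−a).)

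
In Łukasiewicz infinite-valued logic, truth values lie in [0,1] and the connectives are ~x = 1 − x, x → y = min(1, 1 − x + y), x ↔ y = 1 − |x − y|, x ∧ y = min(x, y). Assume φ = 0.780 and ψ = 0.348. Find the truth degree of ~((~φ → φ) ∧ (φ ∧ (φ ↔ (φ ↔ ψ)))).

~φ = 1 − 0.780 = 0.220
~φ → φ = min(1, 1 − 0.220 + 0.780) = min(1, 1.560) = 1.000
φ ↔ ψ = 1 − |0.780 − 0.348| = 1 − 0.432 = 0.568
φ ↔ (φ ↔ ψ) = 1 − |0.780 − 0.568| = 1 − 0.212 = 0.788
φ ∧ (φ ↔ (φ ↔ ψ)) = min(0.780, 0.788) = 0.780
(~φ → φ) ∧ (φ ∧ (φ ↔ (φ ↔ ψ))) = min(1.000, 0.780) = 0.780
~((~φ → φ) ∧ (φ ∧ (φ ↔ (φ ↔ ψ)))) = 1 − 0.780 = 0.220

0.220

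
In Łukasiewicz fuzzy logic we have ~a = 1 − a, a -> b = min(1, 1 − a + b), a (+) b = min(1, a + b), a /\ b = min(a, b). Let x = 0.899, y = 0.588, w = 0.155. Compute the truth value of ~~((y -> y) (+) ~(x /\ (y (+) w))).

1.000

y -> y = min(1, 1 − 0.588 + 0.588) = min(1, 1.000) = 1.000
y (+) w = min(1, 0.588 + 0.155) = min(1, 0.743) = 0.743
x /\ (y (+) w) = min(0.899, 0.743) = 0.743
~(x /\ (y (+) w)) = 1 − 0.743 = 0.257
(y -> y) (+) ~(x /\ (y (+) w)) = min(1, 1.000 + 0.257) = min(1, 1.257) = 1.000
~((y -> y) (+) ~(x /\ (y (+) w))) = 1 − 1.000 = 0.000
~~((y -> y) (+) ~(x /\ (y (+) w))) = 1 − 0.000 = 1.000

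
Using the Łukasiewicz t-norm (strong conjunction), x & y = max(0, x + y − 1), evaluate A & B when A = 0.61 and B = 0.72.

A & B = max(0, 0.61 + 0.72 − 1) = max(0, 0.33) = 0.33
For comparison, the Gödel (minimum) t-norm min(x, y) would give 0.61.

0.33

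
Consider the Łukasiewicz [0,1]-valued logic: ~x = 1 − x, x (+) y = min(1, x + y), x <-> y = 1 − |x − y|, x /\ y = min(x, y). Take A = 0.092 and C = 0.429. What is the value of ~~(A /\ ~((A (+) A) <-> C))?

A (+) A = min(1, 0.092 + 0.092) = min(1, 0.184) = 0.184
(A (+) A) <-> C = 1 − |0.184 − 0.429| = 1 − 0.245 = 0.755
~((A (+) A) <-> C) = 1 − 0.755 = 0.245
A /\ ~((A (+) A) <-> C) = min(0.092, 0.245) = 0.092
~(A /\ ~((A (+) A) <-> C)) = 1 − 0.092 = 0.908
~~(A /\ ~((A (+) A) <-> C)) = 1 − 0.908 = 0.092

0.092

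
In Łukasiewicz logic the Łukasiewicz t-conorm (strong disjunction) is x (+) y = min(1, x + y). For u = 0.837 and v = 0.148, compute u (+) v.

0.985

u (+) v = min(1, 0.837 + 0.148) = min(1, 0.985) = 0.985
For comparison, the Gödel t-conorm max(x, y) would give 0.837.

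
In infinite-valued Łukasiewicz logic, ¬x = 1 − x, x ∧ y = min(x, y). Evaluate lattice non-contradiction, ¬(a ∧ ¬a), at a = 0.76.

¬a = 1 − 0.76 = 0.24
a ∧ ¬a = min(0.76, 0.24) = 0.24
¬(a ∧ ¬a) = 1 − 0.24 = 0.76
(The value 0.76 < 1 shows this instance is not satisfied; not a Ł∞-tautology — its value is 1 − min(a, 1−a).)

0.76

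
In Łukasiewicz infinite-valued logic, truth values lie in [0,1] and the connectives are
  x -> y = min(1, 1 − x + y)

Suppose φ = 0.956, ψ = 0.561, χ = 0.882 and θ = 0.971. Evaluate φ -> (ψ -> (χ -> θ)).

χ -> θ = min(1, 1 − 0.882 + 0.971) = min(1, 1.089) = 1.000
ψ -> (χ -> θ) = min(1, 1 − 0.561 + 1.000) = min(1, 1.439) = 1.000
φ -> (ψ -> (χ -> θ)) = min(1, 1 − 0.956 + 1.000) = min(1, 1.044) = 1.000

1.000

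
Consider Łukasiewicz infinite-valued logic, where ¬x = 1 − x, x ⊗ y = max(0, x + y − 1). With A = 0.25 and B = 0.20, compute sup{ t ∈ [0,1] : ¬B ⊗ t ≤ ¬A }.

0.95

¬B = 1 − 0.20 = 0.80
So the left factor is ¬B = 0.80.
¬A = 1 − 0.25 = 0.75
So the right-hand bound is ¬A = 0.75.
The residuum of the Łukasiewicz t-norm gives the supremum: min(1, 1 − 0.80 + 0.75).
1 − 0.80 + 0.75 = 0.95, so t = min(1, 0.95) = 0.95.
Check: 0.80 ⊗ 0.95 = max(0, 0.75) = 0.75 ≤ 0.75.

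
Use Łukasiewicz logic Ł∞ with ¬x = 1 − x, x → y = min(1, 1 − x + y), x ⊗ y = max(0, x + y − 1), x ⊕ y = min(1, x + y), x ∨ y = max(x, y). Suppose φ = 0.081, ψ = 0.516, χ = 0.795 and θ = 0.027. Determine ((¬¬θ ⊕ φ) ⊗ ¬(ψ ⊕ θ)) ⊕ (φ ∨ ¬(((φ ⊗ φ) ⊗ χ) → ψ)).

0.081

¬θ = 1 − 0.027 = 0.973
¬¬θ = 1 − 0.973 = 0.027
¬¬θ ⊕ φ = min(1, 0.027 + 0.081) = min(1, 0.108) = 0.108
ψ ⊕ θ = min(1, 0.516 + 0.027) = min(1, 0.543) = 0.543
¬(ψ ⊕ θ) = 1 − 0.543 = 0.457
(¬¬θ ⊕ φ) ⊗ ¬(ψ ⊕ θ) = max(0, 0.108 + 0.457 − 1) = max(0, -0.435) = 0.000
φ ⊗ φ = max(0, 0.081 + 0.081 − 1) = max(0, -0.838) = 0.000
(φ ⊗ φ) ⊗ χ = max(0, 0.000 + 0.795 − 1) = max(0, -0.205) = 0.000
((φ ⊗ φ) ⊗ χ) → ψ = min(1, 1 − 0.000 + 0.516) = min(1, 1.516) = 1.000
¬(((φ ⊗ φ) ⊗ χ) → ψ) = 1 − 1.000 = 0.000
φ ∨ ¬(((φ ⊗ φ) ⊗ χ) → ψ) = max(0.081, 0.000) = 0.081
((¬¬θ ⊕ φ) ⊗ ¬(ψ ⊕ θ)) ⊕ (φ ∨ ¬(((φ ⊗ φ) ⊗ χ) → ψ)) = min(1, 0.000 + 0.081) = min(1, 0.081) = 0.081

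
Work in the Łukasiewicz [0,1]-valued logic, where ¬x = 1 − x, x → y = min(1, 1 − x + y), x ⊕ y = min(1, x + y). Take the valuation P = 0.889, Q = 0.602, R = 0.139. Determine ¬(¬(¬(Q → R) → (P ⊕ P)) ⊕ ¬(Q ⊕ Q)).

1.000

Q → R = min(1, 1 − 0.602 + 0.139) = min(1, 0.537) = 0.537
¬(Q → R) = 1 − 0.537 = 0.463
P ⊕ P = min(1, 0.889 + 0.889) = min(1, 1.778) = 1.000
¬(Q → R) → (P ⊕ P) = min(1, 1 − 0.463 + 1.000) = min(1, 1.537) = 1.000
¬(¬(Q → R) → (P ⊕ P)) = 1 − 1.000 = 0.000
Q ⊕ Q = min(1, 0.602 + 0.602) = min(1, 1.204) = 1.000
¬(Q ⊕ Q) = 1 − 1.000 = 0.000
¬(¬(Q → R) → (P ⊕ P)) ⊕ ¬(Q ⊕ Q) = min(1, 0.000 + 0.000) = min(1, 0.000) = 0.000
¬(¬(¬(Q → R) → (P ⊕ P)) ⊕ ¬(Q ⊕ Q)) = 1 − 0.000 = 1.000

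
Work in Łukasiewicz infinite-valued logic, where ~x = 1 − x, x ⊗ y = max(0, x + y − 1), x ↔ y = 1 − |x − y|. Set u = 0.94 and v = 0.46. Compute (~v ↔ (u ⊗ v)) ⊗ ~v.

0.40

~v = 1 − 0.46 = 0.54
u ⊗ v = max(0, 0.94 + 0.46 − 1) = max(0, 0.40) = 0.40
~v ↔ (u ⊗ v) = 1 − |0.54 − 0.40| = 1 − 0.14 = 0.86
(~v ↔ (u ⊗ v)) ⊗ ~v = max(0, 0.86 + 0.54 − 1) = max(0, 0.40) = 0.40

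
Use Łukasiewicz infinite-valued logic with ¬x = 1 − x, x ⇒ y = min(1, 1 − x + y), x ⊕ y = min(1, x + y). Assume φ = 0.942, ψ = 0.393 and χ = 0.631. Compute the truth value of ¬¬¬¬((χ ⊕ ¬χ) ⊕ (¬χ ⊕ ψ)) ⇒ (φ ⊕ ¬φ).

¬χ = 1 − 0.631 = 0.369
χ ⊕ ¬χ = min(1, 0.631 + 0.369) = min(1, 1.000) = 1.000
¬χ ⊕ ψ = min(1, 0.369 + 0.393) = min(1, 0.762) = 0.762
(χ ⊕ ¬χ) ⊕ (¬χ ⊕ ψ) = min(1, 1.000 + 0.762) = min(1, 1.762) = 1.000
¬((χ ⊕ ¬χ) ⊕ (¬χ ⊕ ψ)) = 1 − 1.000 = 0.000
¬¬((χ ⊕ ¬χ) ⊕ (¬χ ⊕ ψ)) = 1 − 0.000 = 1.000
¬¬¬((χ ⊕ ¬χ) ⊕ (¬χ ⊕ ψ)) = 1 − 1.000 = 0.000
¬¬¬¬((χ ⊕ ¬χ) ⊕ (¬χ ⊕ ψ)) = 1 − 0.000 = 1.000
¬φ = 1 − 0.942 = 0.058
φ ⊕ ¬φ = min(1, 0.942 + 0.058) = min(1, 1.000) = 1.000
¬¬¬¬((χ ⊕ ¬χ) ⊕ (¬χ ⊕ ψ)) ⇒ (φ ⊕ ¬φ) = min(1, 1 − 1.000 + 1.000) = min(1, 1.000) = 1.000

1.000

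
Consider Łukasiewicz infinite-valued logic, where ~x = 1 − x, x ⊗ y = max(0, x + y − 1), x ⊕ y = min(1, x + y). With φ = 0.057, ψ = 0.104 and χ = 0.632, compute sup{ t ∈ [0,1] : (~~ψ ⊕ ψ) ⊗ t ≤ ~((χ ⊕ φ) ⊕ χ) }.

0.792

~ψ = 1 − 0.104 = 0.896
~~ψ = 1 − 0.896 = 0.104
~~ψ ⊕ ψ = min(1, 0.104 + 0.104) = min(1, 0.208) = 0.208
So the left factor is ~~ψ ⊕ ψ = 0.208.
χ ⊕ φ = min(1, 0.632 + 0.057) = min(1, 0.689) = 0.689
(χ ⊕ φ) ⊕ χ = min(1, 0.689 + 0.632) = min(1, 1.321) = 1.000
~((χ ⊕ φ) ⊕ χ) = 1 − 1.000 = 0.000
So the right-hand bound is ~((χ ⊕ φ) ⊕ χ) = 0.000.
The residuum of the Łukasiewicz t-norm gives the supremum: min(1, 1 − 0.208 + 0.000).
1 − 0.208 + 0.000 = 0.792, so t = min(1, 0.792) = 0.792.
Check: 0.208 ⊗ 0.792 = max(0, 0.000) = 0.000 ≤ 0.000.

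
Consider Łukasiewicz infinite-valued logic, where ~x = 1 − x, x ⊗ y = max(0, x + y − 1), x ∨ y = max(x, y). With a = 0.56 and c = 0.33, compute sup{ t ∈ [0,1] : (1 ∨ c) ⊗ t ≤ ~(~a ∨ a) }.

1 ∨ c = max(1.00, 0.33) = 1.00
So the left factor is 1 ∨ c = 1.00.
~a = 1 − 0.56 = 0.44
~a ∨ a = max(0.44, 0.56) = 0.56
~(~a ∨ a) = 1 − 0.56 = 0.44
So the right-hand bound is ~(~a ∨ a) = 0.44.
The residuum of the Łukasiewicz t-norm gives the supremum: min(1, 1 − 1.00 + 0.44).
1 − 1.00 + 0.44 = 0.44, so t = min(1, 0.44) = 0.44.
Check: 1.00 ⊗ 0.44 = max(0, 0.44) = 0.44 ≤ 0.44.

0.44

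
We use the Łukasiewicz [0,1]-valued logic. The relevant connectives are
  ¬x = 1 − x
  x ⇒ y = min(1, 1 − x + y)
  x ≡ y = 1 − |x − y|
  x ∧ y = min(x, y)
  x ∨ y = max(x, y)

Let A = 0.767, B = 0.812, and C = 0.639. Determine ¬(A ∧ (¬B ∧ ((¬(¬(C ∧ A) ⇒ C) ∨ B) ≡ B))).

0.812

¬B = 1 − 0.812 = 0.188
C ∧ A = min(0.639, 0.767) = 0.639
¬(C ∧ A) = 1 − 0.639 = 0.361
¬(C ∧ A) ⇒ C = min(1, 1 − 0.361 + 0.639) = min(1, 1.278) = 1.000
¬(¬(C ∧ A) ⇒ C) = 1 − 1.000 = 0.000
¬(¬(C ∧ A) ⇒ C) ∨ B = max(0.000, 0.812) = 0.812
(¬(¬(C ∧ A) ⇒ C) ∨ B) ≡ B = 1 − |0.812 − 0.812| = 1 − 0.000 = 1.000
¬B ∧ ((¬(¬(C ∧ A) ⇒ C) ∨ B) ≡ B) = min(0.188, 1.000) = 0.188
A ∧ (¬B ∧ ((¬(¬(C ∧ A) ⇒ C) ∨ B) ≡ B)) = min(0.767, 0.188) = 0.188
¬(A ∧ (¬B ∧ ((¬(¬(C ∧ A) ⇒ C) ∨ B) ≡ B))) = 1 − 0.188 = 0.812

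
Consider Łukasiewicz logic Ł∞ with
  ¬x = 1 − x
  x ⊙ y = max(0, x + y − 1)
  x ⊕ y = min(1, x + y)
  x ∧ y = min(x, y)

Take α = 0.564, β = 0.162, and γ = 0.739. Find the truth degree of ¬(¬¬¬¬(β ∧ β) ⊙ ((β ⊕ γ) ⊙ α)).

β ∧ β = min(0.162, 0.162) = 0.162
¬(β ∧ β) = 1 − 0.162 = 0.838
¬¬(β ∧ β) = 1 − 0.838 = 0.162
¬¬¬(β ∧ β) = 1 − 0.162 = 0.838
¬¬¬¬(β ∧ β) = 1 − 0.838 = 0.162
β ⊕ γ = min(1, 0.162 + 0.739) = min(1, 0.901) = 0.901
(β ⊕ γ) ⊙ α = max(0, 0.901 + 0.564 − 1) = max(0, 0.465) = 0.465
¬¬¬¬(β ∧ β) ⊙ ((β ⊕ γ) ⊙ α) = max(0, 0.162 + 0.465 − 1) = max(0, -0.373) = 0.000
¬(¬¬¬¬(β ∧ β) ⊙ ((β ⊕ γ) ⊙ α)) = 1 − 0.000 = 1.000

1.000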